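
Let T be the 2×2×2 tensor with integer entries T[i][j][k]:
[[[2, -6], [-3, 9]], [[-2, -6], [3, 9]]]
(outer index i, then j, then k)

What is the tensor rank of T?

2

Lower bound: the mode-3 unfolding of T (rows indexed by k, columns by (i,j) = (0,0), (0,1), (1,0), (1,1)) is [[2, -3, -2, 3], [-6, 9, -6, 9]].
There the 2×2 minor on rows k ∈ {0, 1}, columns (i,j) ∈ {(0,0), (1,0)} is det [[2, -2], [-6, -6]] = -24 ≠ 0, so this unfolding has rank ≥ 2; CP rank is at least every unfolding rank, so rank(T) ≥ 2. (Flattening ranks never certify an upper bound on CP rank; for that we must actually write T with 2 rank-1 terms.)
Upper bound — finding two terms. Every mode-2 slice of T is a multiple of one matrix: T[:,j,:] = b[j]·M with b = [2, -3] and M = [[1, -3], [-1, -3]] (rows indexed by i, columns by k). So it suffices to write M as a sum of two rank-1 matrices.
Splitting M by its rows (i = 0, 1), M = [1, 0][1, -3]ᵀ + [0, 1][-1, -3]ᵀ.
Hence T = [1, 0] ⊗ [2, -3] ⊗ [1, -3] + [0, 1] ⊗ [2, -3] ⊗ [-1, -3], so rank(T) ≤ 2.
These bounds meet, so rank(T) = 2.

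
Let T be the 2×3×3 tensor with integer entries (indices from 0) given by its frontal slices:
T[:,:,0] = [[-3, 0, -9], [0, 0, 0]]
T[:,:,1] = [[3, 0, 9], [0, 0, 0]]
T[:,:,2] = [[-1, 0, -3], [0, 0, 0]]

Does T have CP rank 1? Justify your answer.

Yes

If T = a ∘ b ∘ c then every fibre of T is a multiple of the corresponding factor, so read the factors off the fibres through the nonzero entry T[0,0,0] = -3.
The mode-1 fibre T[:,0,0] = [-3, 0] gives a = (1, 0) (primitive direction); the mode-2 fibre T[0,:,0] = [-3, 0, -9] gives b = (1, 0, 3); then c[k] = T[0,0,k] / (a[0]·b[0]) = [-3, 3, -1] / 1 = (-3, 3, -1).
Expanding (1, 0) ∘ (1, 0, 3) ∘ (-3, 3, -1) reproduces all 18 entries of T, so T = (1, 0) ∘ (1, 0, 3) ∘ (-3, 3, -1) and rank(T) ≤ 1.
Equivalently every frontal slice T[:,:,k] is c[k] times the rank-1 matrix (1, 0) ∘ (1, 0, 3). So T has rank 1 (it is nonzero).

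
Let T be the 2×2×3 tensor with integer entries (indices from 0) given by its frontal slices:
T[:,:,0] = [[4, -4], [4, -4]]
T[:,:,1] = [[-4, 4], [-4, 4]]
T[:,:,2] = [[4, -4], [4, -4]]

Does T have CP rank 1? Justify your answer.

Yes

If T = a ⊗ b ⊗ c then every fibre of T is a multiple of the corresponding factor, so read the factors off the fibres through the nonzero entry T[0,0,0] = 4.
The mode-1 fibre T[:,0,0] = [4, 4] gives a = [1, 1] (primitive direction); the mode-2 fibre T[0,:,0] = [4, -4] gives b = [1, -1]; then c[k] = T[0,0,k] / (a[0]·b[0]) = [4, -4, 4] / 1 = [4, -4, 4].
Expanding [1, 1] ⊗ [1, -1] ⊗ [4, -4, 4] reproduces all 12 entries of T, so T = [1, 1] ⊗ [1, -1] ⊗ [4, -4, 4] and rank(T) ≤ 1.
Equivalently every frontal slice T[:,:,k] is c[k] times the rank-1 matrix [1, 1] ⊗ [1, -1]. So T has rank 1 (it is nonzero).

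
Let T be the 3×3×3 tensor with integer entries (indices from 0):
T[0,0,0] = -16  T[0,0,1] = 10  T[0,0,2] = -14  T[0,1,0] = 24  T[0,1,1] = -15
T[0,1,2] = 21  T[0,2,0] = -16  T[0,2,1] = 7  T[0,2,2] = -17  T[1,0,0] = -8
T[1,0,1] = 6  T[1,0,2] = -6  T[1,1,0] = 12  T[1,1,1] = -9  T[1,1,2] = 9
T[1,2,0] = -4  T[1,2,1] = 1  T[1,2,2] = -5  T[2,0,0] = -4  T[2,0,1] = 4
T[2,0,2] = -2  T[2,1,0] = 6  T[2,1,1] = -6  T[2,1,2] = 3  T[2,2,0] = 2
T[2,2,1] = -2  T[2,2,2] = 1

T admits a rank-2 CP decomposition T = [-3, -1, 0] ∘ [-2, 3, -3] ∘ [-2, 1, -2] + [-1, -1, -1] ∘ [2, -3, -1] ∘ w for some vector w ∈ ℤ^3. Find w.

w = [2, -2, 1]

Subtract the known terms from T to get the rank-1 residual R = [-1, -1, -1] ∘ [2, -3, -1] ∘ w, so R[i,j,k] = a[i]·b[j]·w[k]. Pick indices with nonzero a[0]·b[0] = (-1)·(2) = -2. Only the fibre through (0,0,·) is needed: R[0,0,:] = T[0,0,:] − Σₗ aₗ[0]bₗ[0]cₗ = [-16, 10, -14] − (-3)·(-2)·[-2, 1, -2] = [-4, 4, -2]. Then w[k] = R[0,0,k] / -2 for each k, giving w = [-4, 4, -2] / -2 = [2, -2, 1].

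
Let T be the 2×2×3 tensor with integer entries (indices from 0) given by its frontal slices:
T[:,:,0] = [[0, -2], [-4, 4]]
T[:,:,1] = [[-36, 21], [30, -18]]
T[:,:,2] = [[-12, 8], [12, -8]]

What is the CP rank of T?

2

Lower bound: the mode-1 unfolding of T (rows indexed by i, columns by (j,k) = (0,0), (0,1), (0,2), (1,0), (1,1), (1,2)) is [[0, -36, -12, -2, 21, 8], [-4, 30, 12, 4, -18, -8]].
There the 2×2 minor on rows i ∈ {0, 1}, columns (j,k) ∈ {(0,0), (0,1)} is det [[0, -36], [-4, 30]] = -144 ≠ 0, so this unfolding has rank ≥ 2; CP rank is at least every unfolding rank, so rank(T) ≥ 2. (Unfolding ranks only ever bound the CP rank from below — rank(T) can be strictly larger than all of them — so the matching upper bound has to come from an explicit 2-term decomposition.)
Upper bound — finding two terms. Write S_k = T[:,:,k] for the frontal slices: S₀ = [[0, -2], [-4, 4]], S₁ = [[-36, 21], [30, -18]], S₂ = [[-12, 8], [12, -8]].
If T = a₁ ⊗ b₁ ⊗ c₁ + a₂ ⊗ b₂ ⊗ c₂ then each S_k = c₁[k]·a₁b₁ᵀ + c₂[k]·a₂b₂ᵀ. S₀ and S₁ are linearly independent, so a₁b₁ᵀ and a₂b₂ᵀ must span the same plane of matrices: they are the rank-1 matrices of the form x·S₀ + y·S₁.
det(x·S₀ + y·S₁) is −8·x² + 18·y² = (-2)·(2·x − 3·y)(2·x + 3·y), vanishing at (x:y) = (3:2) and (3:-2).
M₁ = 3·S₀ + 2·S₁ = [[-72, 36], [48, -24]] = (-12)·[3, -2][2, -1]ᵀ and M₂ = 3·S₀ − 2·S₁ = [[72, -48], [-72, 48]] = 24·[1, -1][3, -2]ᵀ, so take a₁ = [3, -2], b₁ = [2, -1], a₂ = [1, -1], b₂ = [3, -2].
Each slice is an integer combination of E₁ = a₁b₁ᵀ and E₂ = a₂b₂ᵀ: S₀ = −2·E₁ + 4·E₂, S₁ = −3·E₁ − 6·E₂, S₂ = −4·E₂; reading off coefficients, c₁ = [-2, -3, 0] and c₂ = [4, -6, -4].
Hence T = [3, -2] ⊗ [2, -1] ⊗ [-2, -3, 0] + [1, -1] ⊗ [3, -2] ⊗ [4, -6, -4], so rank(T) ≤ 2.
These bounds meet, so rank(T) = 2.
Check entry T[1,0,0] = -4: (-2)·(2)·(-2) + (-1)·(3)·(4) = -4.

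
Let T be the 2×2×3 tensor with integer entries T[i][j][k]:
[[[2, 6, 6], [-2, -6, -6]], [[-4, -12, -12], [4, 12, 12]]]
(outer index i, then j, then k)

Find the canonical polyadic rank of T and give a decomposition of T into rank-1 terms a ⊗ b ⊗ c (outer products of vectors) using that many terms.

rank(T) = 1

Lower bound: T ≠ 0 (e.g. T[0,0,0] = 2), so rank(T) ≥ 1.
Upper bound: if T = a ⊗ b ⊗ c then every fibre of T is a multiple of the corresponding factor, so read the factors off the fibres through the nonzero entry T[0,0,0] = 2.
The mode-1 fibre T[:,0,0] = [2, -4] gives a = [1, -2] (primitive direction); the mode-2 fibre T[0,:,0] = [2, -2] gives b = [1, -1]; then c[k] = T[0,0,k] / (a[0]·b[0]) = [2, 6, 6] / 1 = [2, 6, 6].
Expanding [1, -2] ⊗ [1, -1] ⊗ [2, 6, 6] reproduces all 12 entries of T, so T = [1, -2] ⊗ [1, -1] ⊗ [2, 6, 6] and rank(T) ≤ 1.
These bounds meet, so rank(T) = 1.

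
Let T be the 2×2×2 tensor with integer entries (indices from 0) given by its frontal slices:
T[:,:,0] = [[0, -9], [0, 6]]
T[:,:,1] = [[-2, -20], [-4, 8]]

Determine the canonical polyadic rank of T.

Lower bound: the mode-3 unfolding of T (rows indexed by k, columns by (i,j) = (0,0), (0,1), (1,0), (1,1)) is [[0, -9, 0, 6], [-2, -20, -4, 8]].
There the 2×2 minor on rows k ∈ {0, 1}, columns (i,j) ∈ {(0,0), (0,1)} is det [[0, -9], [-2, -20]] = -18 ≠ 0, so this unfolding has rank ≥ 2; CP rank is at least every unfolding rank, so rank(T) ≥ 2. (This is only a lower bound: in general the CP rank may exceed every unfolding rank, so we still need to exhibit 2 rank-1 terms summing to T.)
Upper bound — finding two terms. Write S_k = T[:,:,k] for the frontal slices: S₀ = [[0, -9], [0, 6]], S₁ = [[-2, -20], [-4, 8]].
If T = a₁ ⊗ b₁ ⊗ c₁ + a₂ ⊗ b₂ ⊗ c₂ then each S_k = c₁[k]·a₁b₁ᵀ + c₂[k]·a₂b₂ᵀ. S₀ and S₁ are linearly independent, so a₁b₁ᵀ and a₂b₂ᵀ must span the same plane of matrices: they are the rank-1 matrices of the form x·S₀ + y·S₁.
det(x·S₀ + y·S₁) is −48·xy − 96·y² = (-48)·(x + 2·y)(y), vanishing at (x:y) = (2:-1) and (1:0).
M₁ = 2·S₀ − S₁ = [[2, 2], [4, 4]] = 2·[1, 2][1, 1]ᵀ and M₂ = S₀ = [[0, -9], [0, 6]] = (-3)·[3, -2][0, 1]ᵀ, so take a₁ = [1, 2], b₁ = [1, 1], a₂ = [3, -2], b₂ = [0, 1].
Each slice is an integer combination of E₁ = a₁b₁ᵀ and E₂ = a₂b₂ᵀ: S₀ = −3·E₂, S₁ = −2·E₁ − 6·E₂; reading off coefficients, c₁ = [0, -2] and c₂ = [-3, -6].
Hence T = [1, 2] ⊗ [1, 1] ⊗ [0, -2] + [3, -2] ⊗ [0, 1] ⊗ [-3, -6], so rank(T) ≤ 2.
These bounds meet, so rank(T) = 2.

2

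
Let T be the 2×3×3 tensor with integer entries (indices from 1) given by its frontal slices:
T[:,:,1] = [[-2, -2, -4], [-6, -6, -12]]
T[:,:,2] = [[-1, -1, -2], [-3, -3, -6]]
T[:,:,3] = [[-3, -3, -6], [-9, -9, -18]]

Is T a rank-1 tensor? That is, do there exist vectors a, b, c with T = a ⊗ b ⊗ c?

Yes

If T = a ⊗ b ⊗ c then every fibre of T is a multiple of the corresponding factor, so read the factors off the fibres through the nonzero entry T[1,1,1] = -2.
The mode-1 fibre T[:,1,1] = [-2, -6] gives a = [1, 3] (primitive direction); the mode-2 fibre T[1,:,1] = [-2, -2, -4] gives b = [1, 1, 2]; then c[k] = T[1,1,k] / (a[1]·b[1]) = [-2, -1, -3] / 1 = [-2, -1, -3].
Expanding [1, 3] ⊗ [1, 1, 2] ⊗ [-2, -1, -3] reproduces all 18 entries of T, so T = [1, 3] ⊗ [1, 1, 2] ⊗ [-2, -1, -3] and rank(T) ≤ 1.
Equivalently every frontal slice T[:,:,k] is c[k] times the rank-1 matrix [1, 3] ⊗ [1, 1, 2]. So T has rank 1 (it is nonzero).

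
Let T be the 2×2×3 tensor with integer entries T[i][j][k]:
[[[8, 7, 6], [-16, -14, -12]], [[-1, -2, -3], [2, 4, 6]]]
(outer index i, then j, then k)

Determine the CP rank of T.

Lower bound: the mode-3 unfolding of T (rows indexed by k, columns by (i,j) = (0,0), (0,1), (1,0), (1,1)) is [[8, -16, -1, 2], [7, -14, -2, 4], [6, -12, -3, 6]].
There the 2×2 minor on rows k ∈ {0, 1}, columns (i,j) ∈ {(0,0), (1,0)} is det [[8, -1], [7, -2]] = -9 ≠ 0, so this unfolding has rank ≥ 2; CP rank is at least every unfolding rank, so rank(T) ≥ 2. (Unfolding ranks only ever bound the CP rank from below — rank(T) can be strictly larger than all of them — so the matching upper bound has to come from an explicit 2-term decomposition.)
Upper bound — finding two terms. Every mode-2 slice of T is a multiple of one matrix: T[:,j,:] = b[j]·M with b = [1, -2] and M = [[8, 7, 6], [-1, -2, -3]] (rows indexed by i, columns by k). So it suffices to write M as a sum of two rank-1 matrices.
Splitting M by its rows (i = 0, 1), M = [1, 0][8, 7, 6]ᵀ + [0, 1][-1, -2, -3]ᵀ.
Hence T = [1, 0] ∘ [1, -2] ∘ [8, 7, 6] + [0, 1] ∘ [1, -2] ∘ [-1, -2, -3], so rank(T) ≤ 2.
These bounds meet, so rank(T) = 2.

2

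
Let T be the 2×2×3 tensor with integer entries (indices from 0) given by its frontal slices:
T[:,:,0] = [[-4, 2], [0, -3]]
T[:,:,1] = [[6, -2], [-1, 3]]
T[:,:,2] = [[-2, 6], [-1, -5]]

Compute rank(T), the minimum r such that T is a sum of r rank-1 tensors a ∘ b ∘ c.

3

Lower bound: the mode-3 unfolding of T (rows indexed by k, columns by (i,j) = (0,0), (0,1), (1,0), (1,1)) is [[-4, 2, 0, -3], [6, -2, -1, 3], [-2, 6, -1, -5]].
There the 3×3 minor on rows k ∈ {0, 1, 2}, columns (i,j) ∈ {(0,0), (0,1), (1,0)} is det [[-4, 2, 0], [6, -2, -1], [-2, 6, -1]] = -16 ≠ 0, so this unfolding has rank ≥ 3; CP rank is at least every unfolding rank, so rank(T) ≥ 3. (Unfolding ranks only ever bound the CP rank from below — rank(T) can be strictly larger than all of them — so the matching upper bound has to come from an explicit 3-term decomposition.)
Upper bound: T is a sum of 3 rank-1 terms, T = (2, -1) ∘ (0, 1) ∘ (2, -2, 4) + (2, -1) ∘ (1, 0) ∘ (-1, 2, 0) + (2, 1) ∘ (1, 1) ∘ (-1, 1, -1) (written with every a and b primitive with positive leading entry and the scale carried by c; CP decompositions are not unique, and this one is verified by expanding entrywise), so rank(T) ≤ 3.
These bounds meet, so rank(T) = 3.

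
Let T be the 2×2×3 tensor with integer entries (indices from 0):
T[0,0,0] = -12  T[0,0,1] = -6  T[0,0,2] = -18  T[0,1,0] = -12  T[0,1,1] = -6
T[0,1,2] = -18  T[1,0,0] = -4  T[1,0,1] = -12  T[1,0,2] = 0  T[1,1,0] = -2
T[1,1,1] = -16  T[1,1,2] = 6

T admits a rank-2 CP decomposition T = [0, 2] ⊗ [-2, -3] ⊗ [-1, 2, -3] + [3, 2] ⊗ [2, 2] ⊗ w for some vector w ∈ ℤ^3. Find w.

w = [-2, -1, -3]

Subtract the known terms from T to get the rank-1 residual R = [3, 2] ⊗ [2, 2] ⊗ w, so R[i,j,k] = a[i]·b[j]·w[k]. Pick indices with nonzero a[0]·b[0] = (3)·(2) = 6. Only the fibre through (0,0,·) is needed: R[0,0,:] = T[0,0,:] − Σₗ aₗ[0]bₗ[0]cₗ = [-12, -6, -18] − (0)·(-2)·[-1, 2, -3] = [-12, -6, -18]. Then w[k] = R[0,0,k] / 6 for each k, giving w = [-12, -6, -18] / 6 = [-2, -1, -3].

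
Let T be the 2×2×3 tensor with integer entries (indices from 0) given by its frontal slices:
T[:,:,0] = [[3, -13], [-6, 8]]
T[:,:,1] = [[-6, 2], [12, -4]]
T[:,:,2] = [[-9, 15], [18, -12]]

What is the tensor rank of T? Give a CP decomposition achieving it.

Lower bound: the mode-2 unfolding of T (rows indexed by j, columns by (i,k) = (0,0), (0,1), (0,2), (1,0), (1,1), (1,2)) is [[3, -6, -9, -6, 12, 18], [-13, 2, 15, 8, -4, -12]].
There the 2×2 minor on rows j ∈ {0, 1}, columns (i,k) ∈ {(0,0), (0,1)} is det [[3, -6], [-13, 2]] = -72 ≠ 0, so this unfolding has rank ≥ 2; CP rank is at least every unfolding rank, so rank(T) ≥ 2. (Flattening ranks never certify an upper bound on CP rank; for that we must actually write T with 2 rank-1 terms.)
Upper bound — finding two terms. Write S_k = T[:,:,k] for the frontal slices: S₀ = [[3, -13], [-6, 8]], S₁ = [[-6, 2], [12, -4]], S₂ = [[-9, 15], [18, -12]].
If T = a₁ ⊗ b₁ ⊗ c₁ + a₂ ⊗ b₂ ⊗ c₂ then each S_k = c₁[k]·a₁b₁ᵀ + c₂[k]·a₂b₂ᵀ. S₀ and S₁ are linearly independent, so a₁b₁ᵀ and a₂b₂ᵀ must span the same plane of matrices: they are the rank-1 matrices of the form x·S₀ + y·S₁.
det(x·S₀ + y·S₁) is −54·x² + 108·xy = (-54)·(x − 2·y)(x), vanishing at (x:y) = (2:1) and (0:1).
M₁ = 2·S₀ + S₁ = [[0, -24], [0, 12]] = (-12)·[2, -1][0, 1]ᵀ and M₂ = S₁ = [[-6, 2], [12, -4]] = (-2)·[1, -2][3, -1]ᵀ, so take a₁ = [2, -1], b₁ = [0, 1], a₂ = [1, -2], b₂ = [3, -1].
Each slice is an integer combination of E₁ = a₁b₁ᵀ and E₂ = a₂b₂ᵀ: S₀ = −6·E₁ + E₂, S₁ = −2·E₂, S₂ = 6·E₁ − 3·E₂; reading off coefficients, c₁ = [-6, 0, 6] and c₂ = [1, -2, -3].
Hence T = [2, -1] ⊗ [0, 1] ⊗ [-6, 0, 6] + [1, -2] ⊗ [3, -1] ⊗ [1, -2, -3], so rank(T) ≤ 2.
These bounds meet, so rank(T) = 2.

rank(T) = 2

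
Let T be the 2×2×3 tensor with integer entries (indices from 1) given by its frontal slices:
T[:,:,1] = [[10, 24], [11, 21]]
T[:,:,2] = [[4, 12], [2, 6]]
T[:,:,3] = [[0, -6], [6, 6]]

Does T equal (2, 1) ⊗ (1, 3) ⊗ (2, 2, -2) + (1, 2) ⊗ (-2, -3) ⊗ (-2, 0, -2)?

No

Reconstruct entry (1,1,1) from the claimed factors: Σₗ aₗ[1]bₗ[1]cₗ[1] = (2)·(1)·(2) + (1)·(-2)·(-2) = 8, but T[1,1,1] = 10. The claim is false.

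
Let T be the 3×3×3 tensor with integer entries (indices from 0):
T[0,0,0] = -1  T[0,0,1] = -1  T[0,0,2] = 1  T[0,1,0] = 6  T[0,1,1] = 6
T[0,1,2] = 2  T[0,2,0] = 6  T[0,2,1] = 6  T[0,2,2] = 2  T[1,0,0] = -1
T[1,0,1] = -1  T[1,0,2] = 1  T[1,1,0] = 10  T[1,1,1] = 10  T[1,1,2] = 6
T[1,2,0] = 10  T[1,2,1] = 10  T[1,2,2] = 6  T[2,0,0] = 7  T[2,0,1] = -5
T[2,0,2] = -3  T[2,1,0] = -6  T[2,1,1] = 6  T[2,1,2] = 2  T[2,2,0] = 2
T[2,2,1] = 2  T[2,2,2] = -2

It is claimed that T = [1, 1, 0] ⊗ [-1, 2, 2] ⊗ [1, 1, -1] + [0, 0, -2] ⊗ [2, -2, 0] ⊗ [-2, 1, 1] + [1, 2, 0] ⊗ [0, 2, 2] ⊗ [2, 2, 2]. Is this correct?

Reconstruct entry (2,0,0) from the claimed factors: Σₗ aₗ[2]bₗ[0]cₗ[0] = (0)·(-1)·(1) + (-2)·(2)·(-2) + (0)·(0)·(2) = 8, but T[2,0,0] = 7. The claim is false.

No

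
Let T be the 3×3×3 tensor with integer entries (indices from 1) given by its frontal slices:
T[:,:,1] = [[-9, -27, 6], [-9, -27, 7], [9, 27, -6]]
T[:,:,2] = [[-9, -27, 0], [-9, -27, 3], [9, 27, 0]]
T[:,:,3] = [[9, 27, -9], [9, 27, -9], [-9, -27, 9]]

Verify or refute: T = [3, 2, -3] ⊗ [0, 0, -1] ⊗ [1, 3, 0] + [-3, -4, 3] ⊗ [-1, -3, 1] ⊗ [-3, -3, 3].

Reconstruct entry (2,1,1) from the claimed factors: Σₗ aₗ[2]bₗ[1]cₗ[1] = (2)·(0)·(1) + (-4)·(-1)·(-3) = -12, but T[2,1,1] = -9. The claim is false.

No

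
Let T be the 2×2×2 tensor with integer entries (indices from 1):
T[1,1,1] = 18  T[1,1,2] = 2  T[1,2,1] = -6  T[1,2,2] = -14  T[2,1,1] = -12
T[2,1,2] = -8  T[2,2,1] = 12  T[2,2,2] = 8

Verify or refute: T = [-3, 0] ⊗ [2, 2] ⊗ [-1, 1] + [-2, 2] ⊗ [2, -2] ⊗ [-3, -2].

Yes

Reconstruct entrywise from the claimed factors. For example, T[2,1,1] = -12 and Σₗ aₗ[2]bₗ[1]cₗ[1] = (0)·(2)·(-1) + (2)·(2)·(-3) = -12; checking all 8 entries, every one matches. The claim holds.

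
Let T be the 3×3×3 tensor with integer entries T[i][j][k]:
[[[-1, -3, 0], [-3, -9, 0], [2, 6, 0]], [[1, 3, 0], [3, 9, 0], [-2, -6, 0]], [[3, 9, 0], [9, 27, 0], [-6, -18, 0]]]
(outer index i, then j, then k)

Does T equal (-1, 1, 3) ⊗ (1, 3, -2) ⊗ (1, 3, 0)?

Reconstruct entrywise from the claimed factors. For example, T[1,1,1] = 9 and Σₗ aₗ[1]bₗ[1]cₗ[1] = (1)·(3)·(3) = 9; checking all 27 entries, every one matches. The claim holds.

Yes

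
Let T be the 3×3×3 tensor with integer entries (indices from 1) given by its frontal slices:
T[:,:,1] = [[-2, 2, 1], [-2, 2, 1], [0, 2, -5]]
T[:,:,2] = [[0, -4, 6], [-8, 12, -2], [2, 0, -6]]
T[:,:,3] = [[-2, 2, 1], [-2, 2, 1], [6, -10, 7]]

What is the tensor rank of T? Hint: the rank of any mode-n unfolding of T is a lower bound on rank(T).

3

Lower bound: the mode-1 unfolding of T (rows indexed by i, columns by (j,k) = (1,1), (1,2), (1,3), (2,1), (2,2), (2,3), (3,1), (3,2), (3,3)) is [[-2, 0, -2, 2, -4, 2, 1, 6, 1], [-2, -8, -2, 2, 12, 2, 1, -2, 1], [0, 2, 6, 2, 0, -10, -5, -6, 7]].
There the 3×3 minor on rows i ∈ {1, 2, 3}, columns (j,k) ∈ {(1,1), (1,2), (1,3)} is det [[-2, 0, -2], [-2, -8, -2], [0, 2, 6]] = 96 ≠ 0, so this unfolding has rank ≥ 3; CP rank is at least every unfolding rank, so rank(T) ≥ 3. (This is only a lower bound: in general the CP rank may exceed every unfolding rank, so we still need to exhibit 3 rank-1 terms summing to T.)
Upper bound: T is a sum of 3 rank-1 terms, T = [0, 0, 1] ⊗ [1, -2, 2] ⊗ [-2, -2, 4] + [1, -1, 0] ⊗ [1, -2, 1] ⊗ [0, 4, 0] + [1, 1, -1] ⊗ [2, -2, -1] ⊗ [-1, -2, -1] (written with every a and b primitive with positive leading entry and the scale carried by c; CP decompositions are not unique, and this one is verified by expanding entrywise), so rank(T) ≤ 3.
These bounds meet, so rank(T) = 3.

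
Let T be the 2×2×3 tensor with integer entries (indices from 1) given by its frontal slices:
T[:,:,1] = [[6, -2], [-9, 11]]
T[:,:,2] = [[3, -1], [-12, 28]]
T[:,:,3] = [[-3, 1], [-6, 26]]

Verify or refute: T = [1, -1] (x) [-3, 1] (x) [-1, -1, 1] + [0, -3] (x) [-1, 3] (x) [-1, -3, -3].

Reconstruct entry (1,1,1) from the claimed factors: Σₗ aₗ[1]bₗ[1]cₗ[1] = (1)·(-3)·(-1) + (0)·(-1)·(-1) = 3, but T[1,1,1] = 6. The claim is false.

No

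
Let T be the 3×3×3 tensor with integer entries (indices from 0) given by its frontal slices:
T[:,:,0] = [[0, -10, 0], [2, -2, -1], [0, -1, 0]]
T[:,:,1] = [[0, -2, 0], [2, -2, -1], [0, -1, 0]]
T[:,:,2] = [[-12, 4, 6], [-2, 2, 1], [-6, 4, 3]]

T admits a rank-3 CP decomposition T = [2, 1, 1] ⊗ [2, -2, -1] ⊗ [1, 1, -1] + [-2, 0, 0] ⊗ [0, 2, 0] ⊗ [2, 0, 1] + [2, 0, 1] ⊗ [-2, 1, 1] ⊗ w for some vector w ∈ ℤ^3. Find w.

Subtract the known terms from T to get the rank-1 residual R = [2, 0, 1] ⊗ [-2, 1, 1] ⊗ w, so R[i,j,k] = a[i]·b[j]·w[k]. Pick indices with nonzero a[0]·b[0] = (2)·(-2) = -4. Only the fibre through (0,0,·) is needed: R[0,0,:] = T[0,0,:] − Σₗ aₗ[0]bₗ[0]cₗ = [0, 0, -12] − (2)·(2)·[1, 1, -1] − (-2)·(0)·[2, 0, 1] = [-4, -4, -8]. Then w[k] = R[0,0,k] / -4 for each k, giving w = [-4, -4, -8] / -4 = [1, 1, 2].

w = [1, 1, 2]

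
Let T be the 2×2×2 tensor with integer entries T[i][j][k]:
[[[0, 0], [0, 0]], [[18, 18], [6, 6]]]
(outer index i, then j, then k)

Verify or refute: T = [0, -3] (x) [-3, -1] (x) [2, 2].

Reconstruct entrywise from the claimed factors. For example, T[1,0,1] = 18 and Σₗ aₗ[1]bₗ[0]cₗ[1] = (-3)·(-3)·(2) = 18; checking all 8 entries, every one matches. The claim holds.

Yes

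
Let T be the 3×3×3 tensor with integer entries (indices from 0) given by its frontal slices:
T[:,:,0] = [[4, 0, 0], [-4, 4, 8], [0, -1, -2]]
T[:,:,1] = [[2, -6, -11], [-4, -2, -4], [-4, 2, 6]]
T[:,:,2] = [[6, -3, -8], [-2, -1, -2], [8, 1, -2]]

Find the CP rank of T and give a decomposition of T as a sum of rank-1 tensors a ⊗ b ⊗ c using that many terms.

rank(T) = 3

Lower bound: the mode-3 unfolding of T (rows indexed by k, columns by (i,j) = (0,0), (0,1), (0,2), (1,0), (1,1), (1,2), (2,0), (2,1), (2,2)) is [[4, 0, 0, -4, 4, 8, 0, -1, -2], [2, -6, -11, -4, -2, -4, -4, 2, 6], [6, -3, -8, -2, -1, -2, 8, 1, -2]].
There the 3×3 minor on rows k ∈ {0, 1, 2}, columns (i,j) ∈ {(0,0), (0,1), (0,2)} is det [[4, 0, 0], [2, -6, -11], [6, -3, -8]] = 60 ≠ 0, so this unfolding has rank ≥ 3; CP rank is at least every unfolding rank, so rank(T) ≥ 3. (Flattening ranks never certify an upper bound on CP rank; for that we must actually write T with 3 rank-1 terms.)
Upper bound: T is a sum of 3 rank-1 terms, T = (1, -1, 0) ⊗ (2, -1, -2) ⊗ (2, 2, 1) + (1, 0, 2) ⊗ (2, 0, -1) ⊗ (0, -1, 2) + (2, 2, -1) ⊗ (0, 1, 2) ⊗ (1, -2, -1) (one valid choice — decompositions are not unique — normalised so each a, b is primitive with positive first nonzero entry; check it by expanding all entries), so rank(T) ≤ 3.
These bounds meet, so rank(T) = 3.
Check entry T[1,0,1] = -4: (-1)·(2)·(2) + (0)·(2)·(-1) + (2)·(0)·(-2) = -4.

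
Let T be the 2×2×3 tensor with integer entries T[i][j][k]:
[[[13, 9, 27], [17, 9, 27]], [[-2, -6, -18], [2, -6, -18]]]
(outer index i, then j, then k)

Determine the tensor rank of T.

Lower bound: the mode-3 unfolding of T (rows indexed by k, columns by (i,j) = (0,0), (0,1), (1,0), (1,1)) is [[13, 17, -2, 2], [9, 9, -6, -6], [27, 27, -18, -18]].
There the 2×2 minor on rows k ∈ {0, 1}, columns (i,j) ∈ {(0,0), (0,1)} is det [[13, 17], [9, 9]] = -36 ≠ 0, so this unfolding has rank ≥ 2; CP rank is at least every unfolding rank, so rank(T) ≥ 2. (This is only a lower bound: in general the CP rank may exceed every unfolding rank, so we still need to exhibit 2 rank-1 terms summing to T.)
Upper bound — finding two terms. Write S_k = T[:,:,k] for the frontal slices: S₀ = [[13, 17], [-2, 2]], S₁ = [[9, 9], [-6, -6]], S₂ = [[27, 27], [-18, -18]].
If T = a₁ ⊗ b₁ ⊗ c₁ + a₂ ⊗ b₂ ⊗ c₂ then each S_k = c₁[k]·a₁b₁ᵀ + c₂[k]·a₂b₂ᵀ. S₀ and S₁ are linearly independent, so a₁b₁ᵀ and a₂b₂ᵀ must span the same plane of matrices: they are the rank-1 matrices of the form x·S₀ + y·S₁.
det(x·S₀ + y·S₁) is 60·x² + 60·xy = 60·(x + y)(x), vanishing at (x:y) = (1:-1) and (0:1).
M₁ = S₀ − S₁ = [[4, 8], [4, 8]] = 4·[1, 1][1, 2]ᵀ and M₂ = S₁ = [[9, 9], [-6, -6]] = 3·[3, -2][1, 1]ᵀ, so take a₁ = [1, 1], b₁ = [1, 2], a₂ = [3, -2], b₂ = [1, 1].
Each slice is an integer combination of E₁ = a₁b₁ᵀ and E₂ = a₂b₂ᵀ: S₀ = 4·E₁ + 3·E₂, S₁ = 3·E₂, S₂ = 9·E₂; reading off coefficients, c₁ = [4, 0, 0] and c₂ = [3, 3, 9].
Hence T = [1, 1] ⊗ [1, 2] ⊗ [4, 0, 0] + [3, -2] ⊗ [1, 1] ⊗ [3, 3, 9], so rank(T) ≤ 2.
These bounds meet, so rank(T) = 2.

2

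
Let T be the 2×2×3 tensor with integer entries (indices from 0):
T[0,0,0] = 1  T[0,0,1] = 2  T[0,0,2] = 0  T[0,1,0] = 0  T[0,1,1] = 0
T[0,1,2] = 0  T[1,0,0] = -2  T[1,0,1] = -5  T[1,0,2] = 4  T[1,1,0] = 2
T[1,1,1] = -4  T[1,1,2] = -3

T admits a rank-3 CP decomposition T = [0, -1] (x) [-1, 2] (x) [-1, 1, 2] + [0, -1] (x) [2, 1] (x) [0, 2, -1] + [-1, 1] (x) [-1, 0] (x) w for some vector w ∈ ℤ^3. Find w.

w = [1, 2, 0]

Subtract the known terms from T to get the rank-1 residual R = [-1, 1] (x) [-1, 0] (x) w, so R[i,j,k] = a[i]·b[j]·w[k]. Pick indices with nonzero a[0]·b[0] = (-1)·(-1) = 1. Only the fibre through (0,0,·) is needed: R[0,0,:] = T[0,0,:] − Σₗ aₗ[0]bₗ[0]cₗ = [1, 2, 0] − (0)·(-1)·[-1, 1, 2] − (0)·(2)·[0, 2, -1] = [1, 2, 0]. Then w[k] = R[0,0,k] / 1 for each k, giving w = [1, 2, 0] / 1 = [1, 2, 0].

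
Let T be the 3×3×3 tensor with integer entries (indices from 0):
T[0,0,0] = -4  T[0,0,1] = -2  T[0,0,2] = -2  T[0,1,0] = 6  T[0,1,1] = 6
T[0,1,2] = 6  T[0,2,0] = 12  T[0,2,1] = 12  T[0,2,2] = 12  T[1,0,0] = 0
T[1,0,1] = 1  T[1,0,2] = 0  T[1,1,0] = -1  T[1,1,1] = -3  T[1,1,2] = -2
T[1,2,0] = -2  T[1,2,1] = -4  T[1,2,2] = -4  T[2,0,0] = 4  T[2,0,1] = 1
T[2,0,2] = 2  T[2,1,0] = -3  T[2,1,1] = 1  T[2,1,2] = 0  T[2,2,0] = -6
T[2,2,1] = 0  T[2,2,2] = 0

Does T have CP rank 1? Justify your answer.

No

The mode-3 unfolding of T (rows indexed by k, columns by (i,j) = (0,0), (0,1), (0,2), (1,0), (1,1), (1,2), (2,0), (2,1), (2,2)) is [[-4, 6, 12, 0, -1, -2, 4, -3, -6], [-2, 6, 12, 1, -3, -4, 1, 1, 0], [-2, 6, 12, 0, -2, -4, 2, 0, 0]].
There the 3×3 minor on rows k ∈ {0, 1, 2}, columns (i,j) ∈ {(0,0), (0,1), (1,0)} is det [[-4, 6, 0], [-2, 6, 1], [-2, 6, 0]] = 12 ≠ 0, so this unfolding has rank ≥ 3; CP rank is at least every unfolding rank, so rank(T) ≥ 3.
In particular rank(T) ≥ 3 > 1, so T is not rank-1.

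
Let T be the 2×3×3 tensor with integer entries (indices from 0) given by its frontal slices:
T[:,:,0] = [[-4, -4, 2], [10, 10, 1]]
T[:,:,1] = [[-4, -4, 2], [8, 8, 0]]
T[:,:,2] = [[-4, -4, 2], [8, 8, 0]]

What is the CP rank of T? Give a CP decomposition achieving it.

Lower bound: the mode-1 unfolding of T (rows indexed by i, columns by (j,k) = (0,0), (0,1), (0,2), (1,0), (1,1), (1,2), (2,0), (2,1), (2,2)) is [[-4, -4, -4, -4, -4, -4, 2, 2, 2], [10, 8, 8, 10, 8, 8, 1, 0, 0]].
There the 2×2 minor on rows i ∈ {0, 1}, columns (j,k) ∈ {(0,0), (0,1)} is det [[-4, -4], [10, 8]] = 8 ≠ 0, so this unfolding has rank ≥ 2; CP rank is at least every unfolding rank, so rank(T) ≥ 2. (Flattening ranks never certify an upper bound on CP rank; for that we must actually write T with 2 rank-1 terms.)
Upper bound — finding two terms. Write S_k = T[:,:,k] for the frontal slices: S₀ = [[-4, -4, 2], [10, 10, 1]], S₁ = [[-4, -4, 2], [8, 8, 0]], S₂ = [[-4, -4, 2], [8, 8, 0]].
If T = a₁ (x) b₁ (x) c₁ + a₂ (x) b₂ (x) c₂ then each S_k = c₁[k]·a₁b₁ᵀ + c₂[k]·a₂b₂ᵀ. S₀ and S₁ are linearly independent, so a₁b₁ᵀ and a₂b₂ᵀ must span the same plane of matrices: they are the rank-1 matrices of the form x·S₀ + y·S₁.
The 2×2 minor of x·S₀ + y·S₁ on rows {0,1}, columns {0,2} is −24·x² − 40·xy − 16·y² = (-8)·(3·x + 2·y)(x + y), vanishing at (x:y) = (2:-3) and (1:-1).
M₁ = 2·S₀ − 3·S₁ = [[4, 4, -2], [-4, -4, 2]] = 2·(1, -1)(2, 2, -1)ᵀ and M₂ = S₀ − S₁ = [[0, 0, 0], [2, 2, 1]] = (0, 1)(2, 2, 1)ᵀ, so take a₁ = (1, -1), b₁ = (2, 2, -1), a₂ = (0, 1), b₂ = (2, 2, 1).
Each slice is an integer combination of E₁ = a₁b₁ᵀ and E₂ = a₂b₂ᵀ: S₀ = −2·E₁ + 3·E₂, S₁ = −2·E₁ + 2·E₂, S₂ = −2·E₁ + 2·E₂; reading off coefficients, c₁ = (-2, -2, -2) and c₂ = (3, 2, 2).
Hence T = (1, -1) (x) (2, 2, -1) (x) (-2, -2, -2) + (0, 1) (x) (2, 2, 1) (x) (3, 2, 2), so rank(T) ≤ 2.
These bounds meet, so rank(T) = 2.
Check entry T[0,2,0] = 2: (1)·(-1)·(-2) + (0)·(1)·(3) = 2.

rank(T) = 2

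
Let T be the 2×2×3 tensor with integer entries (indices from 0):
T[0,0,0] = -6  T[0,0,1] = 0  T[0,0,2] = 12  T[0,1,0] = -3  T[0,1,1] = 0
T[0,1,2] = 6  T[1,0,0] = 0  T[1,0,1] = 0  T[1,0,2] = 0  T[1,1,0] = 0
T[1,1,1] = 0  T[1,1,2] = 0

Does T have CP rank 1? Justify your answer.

Yes

If T = a ∘ b ∘ c then every fibre of T is a multiple of the corresponding factor, so read the factors off the fibres through the nonzero entry T[0,0,0] = -6.
The mode-1 fibre T[:,0,0] = [-6, 0] gives a = [1, 0] (primitive direction); the mode-2 fibre T[0,:,0] = [-6, -3] gives b = [2, 1]; then c[k] = T[0,0,k] / (a[0]·b[0]) = [-6, 0, 12] / 2 = [-3, 0, 6].
Expanding [1, 0] ∘ [2, 1] ∘ [-3, 0, 6] reproduces all 12 entries of T, so T = [1, 0] ∘ [2, 1] ∘ [-3, 0, 6] and rank(T) ≤ 1.
Equivalently every frontal slice T[:,:,k] is c[k] times the rank-1 matrix [1, 0] ∘ [2, 1]. So T has rank 1 (it is nonzero).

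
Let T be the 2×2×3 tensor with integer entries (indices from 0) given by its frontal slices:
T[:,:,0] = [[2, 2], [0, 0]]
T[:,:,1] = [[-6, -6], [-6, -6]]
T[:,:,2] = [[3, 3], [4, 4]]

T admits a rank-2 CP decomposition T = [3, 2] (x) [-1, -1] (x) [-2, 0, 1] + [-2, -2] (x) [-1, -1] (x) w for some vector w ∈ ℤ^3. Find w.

w = [-2, -3, 3]

Subtract the known terms from T to get the rank-1 residual R = [-2, -2] (x) [-1, -1] (x) w, so R[i,j,k] = a[i]·b[j]·w[k]. Pick indices with nonzero a[0]·b[0] = (-2)·(-1) = 2. Only the fibre through (0,0,·) is needed: R[0,0,:] = T[0,0,:] − Σₗ aₗ[0]bₗ[0]cₗ = [2, -6, 3] − (3)·(-1)·[-2, 0, 1] = [-4, -6, 6]. Then w[k] = R[0,0,k] / 2 for each k, giving w = [-4, -6, 6] / 2 = [-2, -3, 3].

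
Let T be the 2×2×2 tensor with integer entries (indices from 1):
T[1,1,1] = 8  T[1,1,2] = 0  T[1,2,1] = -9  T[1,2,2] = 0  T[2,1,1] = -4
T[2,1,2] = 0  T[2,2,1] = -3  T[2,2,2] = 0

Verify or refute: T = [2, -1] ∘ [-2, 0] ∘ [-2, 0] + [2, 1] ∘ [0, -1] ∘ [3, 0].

No

Reconstruct entry (1,2,1) from the claimed factors: Σₗ aₗ[1]bₗ[2]cₗ[1] = (2)·(0)·(-2) + (2)·(-1)·(3) = -6, but T[1,2,1] = -9. The claim is false.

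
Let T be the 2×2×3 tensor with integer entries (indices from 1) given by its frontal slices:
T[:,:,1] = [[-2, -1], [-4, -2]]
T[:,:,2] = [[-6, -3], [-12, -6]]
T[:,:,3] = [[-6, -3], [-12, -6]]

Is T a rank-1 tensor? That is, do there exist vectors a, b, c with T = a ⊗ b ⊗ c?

Yes

If T = a ⊗ b ⊗ c then every fibre of T is a multiple of the corresponding factor, so read the factors off the fibres through the nonzero entry T[1,1,1] = -2.
The mode-1 fibre T[:,1,1] = [-2, -4] gives a = (1, 2) (primitive direction); the mode-2 fibre T[1,:,1] = [-2, -1] gives b = (2, 1); then c[k] = T[1,1,k] / (a[1]·b[1]) = [-2, -6, -6] / 2 = (-1, -3, -3).
Expanding (1, 2) ⊗ (2, 1) ⊗ (-1, -3, -3) reproduces all 12 entries of T, so T = (1, 2) ⊗ (2, 1) ⊗ (-1, -3, -3) and rank(T) ≤ 1.
Equivalently every frontal slice T[:,:,k] is c[k] times the rank-1 matrix (1, 2) ⊗ (2, 1). So T has rank 1 (it is nonzero).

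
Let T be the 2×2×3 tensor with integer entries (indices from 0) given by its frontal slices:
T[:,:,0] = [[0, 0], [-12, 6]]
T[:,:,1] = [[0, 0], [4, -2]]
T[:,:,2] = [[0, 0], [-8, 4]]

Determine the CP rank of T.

Lower bound: T ≠ 0 (e.g. T[1,0,0] = -12), so rank(T) ≥ 1.
Upper bound: if T = a ⊗ b ⊗ c then every fibre of T is a multiple of the corresponding factor, so read the factors off the fibres through the nonzero entry T[1,0,0] = -12.
The mode-1 fibre T[:,0,0] = [0, -12] gives a = [0, 1] (primitive direction); the mode-2 fibre T[1,:,0] = [-12, 6] gives b = [2, -1]; then c[k] = T[1,0,k] / (a[1]·b[0]) = [-12, 4, -8] / 2 = [-6, 2, -4].
Expanding [0, 1] ⊗ [2, -1] ⊗ [-6, 2, -4] reproduces all 12 entries of T, so T = [0, 1] ⊗ [2, -1] ⊗ [-6, 2, -4] and rank(T) ≤ 1.
These bounds meet, so rank(T) = 1.

1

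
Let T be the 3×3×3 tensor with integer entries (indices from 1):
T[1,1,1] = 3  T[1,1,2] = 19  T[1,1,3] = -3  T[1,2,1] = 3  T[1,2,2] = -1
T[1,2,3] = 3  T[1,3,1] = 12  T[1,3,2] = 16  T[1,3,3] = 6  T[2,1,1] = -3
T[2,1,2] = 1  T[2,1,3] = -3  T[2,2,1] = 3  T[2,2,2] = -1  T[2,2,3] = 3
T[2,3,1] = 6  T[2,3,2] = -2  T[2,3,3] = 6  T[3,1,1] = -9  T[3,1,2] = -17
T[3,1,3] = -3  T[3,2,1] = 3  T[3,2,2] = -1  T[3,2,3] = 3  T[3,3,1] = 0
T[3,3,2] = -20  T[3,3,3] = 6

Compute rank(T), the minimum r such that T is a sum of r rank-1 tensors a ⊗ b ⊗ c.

2

Lower bound: the mode-1 unfolding of T (rows indexed by i, columns by (j,k) = (1,1), (1,2), (1,3), (2,1), (2,2), (2,3), (3,1), (3,2), (3,3)) is [[3, 19, -3, 3, -1, 3, 12, 16, 6], [-3, 1, -3, 3, -1, 3, 6, -2, 6], [-9, -17, -3, 3, -1, 3, 0, -20, 6]].
There the 2×2 minor on rows i ∈ {1, 2}, columns (j,k) ∈ {(1,1), (1,2)} is det [[3, 19], [-3, 1]] = 60 ≠ 0, so this unfolding has rank ≥ 2; CP rank is at least every unfolding rank, so rank(T) ≥ 2. (Flattening ranks never certify an upper bound on CP rank; for that we must actually write T with 2 rank-1 terms.)
Upper bound — finding two terms. Write S_k = T[:,:,k] for the frontal slices: S₁ = [[3, 3, 12], [-3, 3, 6], [-9, 3, 0]], S₂ = [[19, -1, 16], [1, -1, -2], [-17, -1, -20]], S₃ = [[-3, 3, 6], [-3, 3, 6], [-3, 3, 6]].
If T = a₁ ⊗ b₁ ⊗ c₁ + a₂ ⊗ b₂ ⊗ c₂ then each S_k = c₁[k]·a₁b₁ᵀ + c₂[k]·a₂b₂ᵀ. S₁ and S₂ are linearly independent, so a₁b₁ᵀ and a₂b₂ᵀ must span the same plane of matrices: they are the rank-1 matrices of the form x·S₁ + y·S₂.
The 2×2 minor of x·S₁ + y·S₂ on rows {1,2}, columns {1,2} is 18·x² + 48·xy − 18·y² = 6·(x + 3·y)(3·x − y), vanishing at (x:y) = (3:-1) and (1:3).
M₁ = 3·S₁ − S₂ = [[-10, 10, 20], [-10, 10, 20], [-10, 10, 20]] = (-10)·[1, 1, 1][1, -1, -2]ᵀ and M₂ = S₁ + 3·S₂ = [[60, 0, 60], [0, 0, 0], [-60, 0, -60]] = 60·[1, 0, -1][1, 0, 1]ᵀ, so take a₁ = [1, 1, 1], b₁ = [1, -1, -2], a₂ = [1, 0, -1], b₂ = [1, 0, 1].
Each slice is an integer combination of E₁ = a₁b₁ᵀ and E₂ = a₂b₂ᵀ: S₁ = −3·E₁ + 6·E₂, S₂ = E₁ + 18·E₂, S₃ = −3·E₁; reading off coefficients, c₁ = [-3, 1, -3] and c₂ = [6, 18, 0].
Hence T = [1, 1, 1] ⊗ [1, -1, -2] ⊗ [-3, 1, -3] + [1, 0, -1] ⊗ [1, 0, 1] ⊗ [6, 18, 0], so rank(T) ≤ 2.
These bounds meet, so rank(T) = 2.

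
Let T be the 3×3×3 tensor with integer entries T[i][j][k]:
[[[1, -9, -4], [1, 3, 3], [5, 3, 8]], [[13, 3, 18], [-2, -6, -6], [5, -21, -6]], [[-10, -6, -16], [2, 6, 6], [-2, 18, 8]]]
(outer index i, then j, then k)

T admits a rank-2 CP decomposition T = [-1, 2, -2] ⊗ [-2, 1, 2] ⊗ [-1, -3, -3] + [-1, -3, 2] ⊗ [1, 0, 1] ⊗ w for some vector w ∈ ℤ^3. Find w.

Subtract the known terms from T to get the rank-1 residual R = [-1, -3, 2] ⊗ [1, 0, 1] ⊗ w, so R[i,j,k] = a[i]·b[j]·w[k]. Pick indices with nonzero a[0]·b[0] = (-1)·(1) = -1. Only the fibre through (0,0,·) is needed: R[0,0,:] = T[0,0,:] − Σₗ aₗ[0]bₗ[0]cₗ = [1, -9, -4] − (-1)·(-2)·[-1, -3, -3] = [3, -3, 2]. Then w[k] = R[0,0,k] / -1 for each k, giving w = [3, -3, 2] / -1 = [-3, 3, -2].

w = [-3, 3, -2]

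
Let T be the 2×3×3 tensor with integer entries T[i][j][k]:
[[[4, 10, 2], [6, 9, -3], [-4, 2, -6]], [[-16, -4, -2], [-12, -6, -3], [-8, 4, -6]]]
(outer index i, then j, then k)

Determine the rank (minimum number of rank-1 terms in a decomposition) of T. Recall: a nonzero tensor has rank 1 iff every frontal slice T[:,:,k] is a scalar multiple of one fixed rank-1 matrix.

Lower bound: in the mode-3 unfolding of T (rows indexed by k, columns by (i,j)) the 3×3 minor on rows k ∈ {0, 1, 2}, columns (i,j) ∈ {(0,0), (0,1), (0,2)} is det [[4, 6, -4], [10, 9, 2], [2, -3, -6]] = 384 ≠ 0, so that unfolding has rank ≥ 3 and hence rank(T) ≥ 3 (CP rank is at least every unfolding rank, though it can be larger).
Upper bound: T is a sum of 3 rank-1 terms, T = [1, -1] ⊗ [1, 1, 0] ⊗ [8, 8, 0] + [1, 2] ⊗ [2, 1, 2] ⊗ [-2, 1, -1] + [2, 1] ⊗ [2, -1, -2] ⊗ [0, 0, 1] (one valid choice — decompositions are not unique — normalised so each a, b is primitive with positive first nonzero entry; check it by expanding all entries), so rank(T) ≤ 3.
These bounds meet, so rank(T) = 3.

3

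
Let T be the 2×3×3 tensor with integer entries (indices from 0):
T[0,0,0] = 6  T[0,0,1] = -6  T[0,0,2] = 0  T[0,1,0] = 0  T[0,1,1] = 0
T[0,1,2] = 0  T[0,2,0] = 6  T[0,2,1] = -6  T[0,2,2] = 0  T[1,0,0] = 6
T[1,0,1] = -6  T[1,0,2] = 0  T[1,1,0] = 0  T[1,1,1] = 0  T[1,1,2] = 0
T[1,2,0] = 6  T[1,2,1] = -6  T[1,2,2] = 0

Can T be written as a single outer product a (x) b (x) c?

Yes

If T = a (x) b (x) c then every fibre of T is a multiple of the corresponding factor, so read the factors off the fibres through the nonzero entry T[0,0,0] = 6.
The mode-1 fibre T[:,0,0] = [6, 6] gives a = [1, 1] (primitive direction); the mode-2 fibre T[0,:,0] = [6, 0, 6] gives b = [1, 0, 1]; then c[k] = T[0,0,k] / (a[0]·b[0]) = [6, -6, 0] / 1 = [6, -6, 0].
Expanding [1, 1] (x) [1, 0, 1] (x) [6, -6, 0] reproduces all 18 entries of T, so T = [1, 1] (x) [1, 0, 1] (x) [6, -6, 0] and rank(T) ≤ 1.
Equivalently every frontal slice T[:,:,k] is c[k] times the rank-1 matrix [1, 1] (x) [1, 0, 1]. So T has rank 1 (it is nonzero).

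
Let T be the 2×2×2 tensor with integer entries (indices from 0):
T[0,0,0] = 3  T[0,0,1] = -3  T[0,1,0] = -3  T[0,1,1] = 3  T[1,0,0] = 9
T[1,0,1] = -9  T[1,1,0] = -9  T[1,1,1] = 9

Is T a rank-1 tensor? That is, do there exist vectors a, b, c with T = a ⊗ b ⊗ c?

The mode-1 fibre T[:,0,0] = [3, 9] gives a = (1, 3) (primitive direction); the mode-2 fibre T[0,:,0] = [3, -3] gives b = (1, -1); then c[k] = T[0,0,k] / (a[0]·b[0]) = [3, -3] / 1 = (3, -3).
Expanding (1, 3) ⊗ (1, -1) ⊗ (3, -3) reproduces all 8 entries of T, so T = (1, 3) ⊗ (1, -1) ⊗ (3, -3) and rank(T) ≤ 1.
Equivalently every frontal slice T[:,:,k] is c[k] times the rank-1 matrix (1, 3) ⊗ (1, -1). So T has rank 1 (it is nonzero).

Yes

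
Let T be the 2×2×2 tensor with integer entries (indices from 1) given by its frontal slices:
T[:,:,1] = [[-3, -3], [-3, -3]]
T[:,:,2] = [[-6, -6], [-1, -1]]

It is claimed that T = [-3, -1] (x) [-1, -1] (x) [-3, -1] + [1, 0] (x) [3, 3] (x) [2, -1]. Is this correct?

Reconstruct entrywise from the claimed factors. For example, T[1,1,1] = -3 and Σₗ aₗ[1]bₗ[1]cₗ[1] = (-3)·(-1)·(-3) + (1)·(3)·(2) = -3; checking all 8 entries, every one matches. The claim holds.

Yes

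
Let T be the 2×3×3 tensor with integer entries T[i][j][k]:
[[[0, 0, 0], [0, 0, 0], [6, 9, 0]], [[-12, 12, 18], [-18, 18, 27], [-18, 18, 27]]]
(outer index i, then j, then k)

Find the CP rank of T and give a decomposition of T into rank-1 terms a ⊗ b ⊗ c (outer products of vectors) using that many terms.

rank(T) = 2

Lower bound: the mode-3 unfolding of T (rows indexed by k, columns by (i,j) = (0,0), (0,1), (0,2), (1,0), (1,1), (1,2)) is [[0, 0, 6, -12, -18, -18], [0, 0, 9, 12, 18, 18], [0, 0, 0, 18, 27, 27]].
There the 2×2 minor on rows k ∈ {0, 1}, columns (i,j) ∈ {(0,2), (1,0)} is det [[6, -12], [9, 12]] = 180 ≠ 0, so this unfolding has rank ≥ 2; CP rank is at least every unfolding rank, so rank(T) ≥ 2. (This is only a lower bound: in general the CP rank may exceed every unfolding rank, so we still need to exhibit 2 rank-1 terms summing to T.)
Upper bound — finding two terms. Write S_k = T[:,:,k] for the frontal slices: S₀ = [[0, 0, 6], [-12, -18, -18]], S₁ = [[0, 0, 9], [12, 18, 18]], S₂ = [[0, 0, 0], [18, 27, 27]].
If T = a₁ ⊗ b₁ ⊗ c₁ + a₂ ⊗ b₂ ⊗ c₂ then each S_k = c₁[k]·a₁b₁ᵀ + c₂[k]·a₂b₂ᵀ. S₀ and S₁ are linearly independent, so a₁b₁ᵀ and a₂b₂ᵀ must span the same plane of matrices: they are the rank-1 matrices of the form x·S₀ + y·S₁.
The 2×2 minor of x·S₀ + y·S₁ on rows {0,1}, columns {0,2} is 72·x² + 36·xy − 108·y² = 36·(2·x + 3·y)(x − y), vanishing at (x:y) = (3:-2) and (1:1).
M₁ = 3·S₀ − 2·S₁ = [[0, 0, 0], [-60, -90, -90]] = (-30)·(0, 1)(2, 3, 3)ᵀ and M₂ = S₀ + S₁ = [[0, 0, 15], [0, 0, 0]] = 15·(1, 0)(0, 0, 1)ᵀ, so take a₁ = (0, 1), b₁ = (2, 3, 3), a₂ = (1, 0), b₂ = (0, 0, 1).
Each slice is an integer combination of E₁ = a₁b₁ᵀ and E₂ = a₂b₂ᵀ: S₀ = −6·E₁ + 6·E₂, S₁ = 6·E₁ + 9·E₂, S₂ = 9·E₁; reading off coefficients, c₁ = (-6, 6, 9) and c₂ = (6, 9, 0).
Hence T = (0, 1) ⊗ (2, 3, 3) ⊗ (-6, 6, 9) + (1, 0) ⊗ (0, 0, 1) ⊗ (6, 9, 0), so rank(T) ≤ 2.
These bounds meet, so rank(T) = 2.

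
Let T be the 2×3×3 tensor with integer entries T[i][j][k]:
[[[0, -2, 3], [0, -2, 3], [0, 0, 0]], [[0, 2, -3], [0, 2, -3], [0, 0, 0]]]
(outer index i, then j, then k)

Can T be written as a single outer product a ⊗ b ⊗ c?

If T = a ⊗ b ⊗ c then every fibre of T is a multiple of the corresponding factor, so read the factors off the fibres through the nonzero entry T[0,0,1] = -2.
The mode-1 fibre T[:,0,1] = [-2, 2] gives a = [1, -1] (primitive direction); the mode-2 fibre T[0,:,1] = [-2, -2, 0] gives b = [1, 1, 0]; then c[k] = T[0,0,k] / (a[0]·b[0]) = [0, -2, 3] / 1 = [0, -2, 3].
Expanding [1, -1] ⊗ [1, 1, 0] ⊗ [0, -2, 3] reproduces all 18 entries of T, so T = [1, -1] ⊗ [1, 1, 0] ⊗ [0, -2, 3] and rank(T) ≤ 1.
Equivalently every frontal slice T[:,:,k] is c[k] times the rank-1 matrix [1, -1] ⊗ [1, 1, 0]. So T has rank 1 (it is nonzero).

Yes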